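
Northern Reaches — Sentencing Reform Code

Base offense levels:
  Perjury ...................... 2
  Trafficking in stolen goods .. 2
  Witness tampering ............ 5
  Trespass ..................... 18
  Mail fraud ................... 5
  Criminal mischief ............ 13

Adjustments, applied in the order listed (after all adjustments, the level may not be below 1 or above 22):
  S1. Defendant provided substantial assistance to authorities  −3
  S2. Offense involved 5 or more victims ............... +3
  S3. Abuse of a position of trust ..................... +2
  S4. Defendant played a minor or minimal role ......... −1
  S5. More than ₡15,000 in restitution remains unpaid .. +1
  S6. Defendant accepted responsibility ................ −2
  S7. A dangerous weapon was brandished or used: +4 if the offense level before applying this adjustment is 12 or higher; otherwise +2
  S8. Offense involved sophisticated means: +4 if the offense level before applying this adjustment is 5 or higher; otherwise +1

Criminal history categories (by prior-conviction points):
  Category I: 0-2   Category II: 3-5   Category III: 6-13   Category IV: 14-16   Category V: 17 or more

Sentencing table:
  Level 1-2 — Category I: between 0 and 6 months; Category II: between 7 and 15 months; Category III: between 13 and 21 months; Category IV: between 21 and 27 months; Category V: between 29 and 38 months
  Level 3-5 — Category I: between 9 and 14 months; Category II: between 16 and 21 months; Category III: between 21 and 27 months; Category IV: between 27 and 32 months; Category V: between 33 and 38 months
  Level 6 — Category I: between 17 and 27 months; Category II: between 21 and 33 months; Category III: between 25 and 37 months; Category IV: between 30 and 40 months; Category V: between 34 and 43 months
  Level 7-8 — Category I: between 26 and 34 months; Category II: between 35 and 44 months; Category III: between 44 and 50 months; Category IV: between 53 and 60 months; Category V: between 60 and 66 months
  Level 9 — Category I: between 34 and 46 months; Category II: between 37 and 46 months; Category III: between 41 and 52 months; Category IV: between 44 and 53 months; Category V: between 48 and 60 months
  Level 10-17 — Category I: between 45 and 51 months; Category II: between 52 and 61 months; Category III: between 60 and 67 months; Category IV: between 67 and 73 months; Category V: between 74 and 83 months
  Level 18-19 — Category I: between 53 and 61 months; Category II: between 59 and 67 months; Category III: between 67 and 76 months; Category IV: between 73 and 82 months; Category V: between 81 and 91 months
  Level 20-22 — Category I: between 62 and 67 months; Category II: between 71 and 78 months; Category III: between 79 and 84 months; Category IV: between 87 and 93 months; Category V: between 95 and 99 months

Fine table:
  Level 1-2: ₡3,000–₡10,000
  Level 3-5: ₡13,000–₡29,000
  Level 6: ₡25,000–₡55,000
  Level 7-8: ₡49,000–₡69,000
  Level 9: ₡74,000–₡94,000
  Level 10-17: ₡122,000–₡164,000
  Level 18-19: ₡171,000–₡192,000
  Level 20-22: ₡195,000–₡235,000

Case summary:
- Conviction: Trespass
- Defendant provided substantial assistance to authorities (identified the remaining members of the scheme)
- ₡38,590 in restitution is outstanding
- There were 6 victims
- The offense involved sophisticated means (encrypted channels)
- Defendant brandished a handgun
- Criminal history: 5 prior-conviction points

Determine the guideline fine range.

Base offense level for trespass: 18.
S1 applies: 18 − 3 = 15.
S2 applies: 15 + 3 = 18.
S4 does not apply.
S5 applies: 18 + 1 = 19.
S7 applies (level before this adjustment is 19 ≥ 12, so +4): 19 + 4 = 23.
S8 applies (level before this adjustment is 23 ≥ 5, so +4): 23 + 4 = 27.
Level 27 exceeds the maximum of 22; capped at 22.
Final offense level: 22.
Level 22 falls in the 20-22 band.
Fine table: Level 20-22 → ₡195,000–₡235,000.

₡195,000–₡235,000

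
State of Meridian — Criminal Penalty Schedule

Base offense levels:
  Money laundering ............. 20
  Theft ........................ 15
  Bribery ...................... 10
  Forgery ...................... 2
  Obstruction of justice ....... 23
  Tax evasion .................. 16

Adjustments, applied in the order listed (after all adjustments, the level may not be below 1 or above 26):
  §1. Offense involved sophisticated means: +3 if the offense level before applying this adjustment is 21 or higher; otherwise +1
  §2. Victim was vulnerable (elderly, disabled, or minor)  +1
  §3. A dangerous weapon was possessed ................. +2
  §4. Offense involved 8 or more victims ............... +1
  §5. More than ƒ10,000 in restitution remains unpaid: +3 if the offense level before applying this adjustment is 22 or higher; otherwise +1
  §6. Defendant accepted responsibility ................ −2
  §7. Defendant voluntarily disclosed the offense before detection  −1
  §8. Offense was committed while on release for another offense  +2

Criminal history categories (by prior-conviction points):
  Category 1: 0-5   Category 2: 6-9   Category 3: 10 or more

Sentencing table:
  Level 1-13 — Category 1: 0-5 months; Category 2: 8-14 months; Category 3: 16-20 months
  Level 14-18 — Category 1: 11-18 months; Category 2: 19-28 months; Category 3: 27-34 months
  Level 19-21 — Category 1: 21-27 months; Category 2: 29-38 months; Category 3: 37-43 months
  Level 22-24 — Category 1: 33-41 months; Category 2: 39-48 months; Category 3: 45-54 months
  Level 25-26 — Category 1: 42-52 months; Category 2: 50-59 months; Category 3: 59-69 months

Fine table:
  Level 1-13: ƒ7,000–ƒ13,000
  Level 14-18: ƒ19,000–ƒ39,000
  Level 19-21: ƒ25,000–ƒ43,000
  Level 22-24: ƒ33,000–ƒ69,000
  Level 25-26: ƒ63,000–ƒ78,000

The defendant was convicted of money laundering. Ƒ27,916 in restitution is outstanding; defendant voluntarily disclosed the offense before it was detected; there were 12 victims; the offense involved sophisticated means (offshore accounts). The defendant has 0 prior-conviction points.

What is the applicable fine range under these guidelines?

ƒ33,000–ƒ69,000

Base offense level for money laundering: 20.
§1 applies (level before this adjustment is 20 < 21, so +1): 20 + 1 = 21.
§4 applies: 21 + 1 = 22.
§5 applies (level before this adjustment is 22 ≥ 22, so +3): 22 + 3 = 25.
§7 applies: 25 − 1 = 24.
§8 does not apply.
Final offense level: 24.
Level 24 falls in the 22-24 band.
Fine table: Level 22-24 → ƒ33,000–ƒ69,000.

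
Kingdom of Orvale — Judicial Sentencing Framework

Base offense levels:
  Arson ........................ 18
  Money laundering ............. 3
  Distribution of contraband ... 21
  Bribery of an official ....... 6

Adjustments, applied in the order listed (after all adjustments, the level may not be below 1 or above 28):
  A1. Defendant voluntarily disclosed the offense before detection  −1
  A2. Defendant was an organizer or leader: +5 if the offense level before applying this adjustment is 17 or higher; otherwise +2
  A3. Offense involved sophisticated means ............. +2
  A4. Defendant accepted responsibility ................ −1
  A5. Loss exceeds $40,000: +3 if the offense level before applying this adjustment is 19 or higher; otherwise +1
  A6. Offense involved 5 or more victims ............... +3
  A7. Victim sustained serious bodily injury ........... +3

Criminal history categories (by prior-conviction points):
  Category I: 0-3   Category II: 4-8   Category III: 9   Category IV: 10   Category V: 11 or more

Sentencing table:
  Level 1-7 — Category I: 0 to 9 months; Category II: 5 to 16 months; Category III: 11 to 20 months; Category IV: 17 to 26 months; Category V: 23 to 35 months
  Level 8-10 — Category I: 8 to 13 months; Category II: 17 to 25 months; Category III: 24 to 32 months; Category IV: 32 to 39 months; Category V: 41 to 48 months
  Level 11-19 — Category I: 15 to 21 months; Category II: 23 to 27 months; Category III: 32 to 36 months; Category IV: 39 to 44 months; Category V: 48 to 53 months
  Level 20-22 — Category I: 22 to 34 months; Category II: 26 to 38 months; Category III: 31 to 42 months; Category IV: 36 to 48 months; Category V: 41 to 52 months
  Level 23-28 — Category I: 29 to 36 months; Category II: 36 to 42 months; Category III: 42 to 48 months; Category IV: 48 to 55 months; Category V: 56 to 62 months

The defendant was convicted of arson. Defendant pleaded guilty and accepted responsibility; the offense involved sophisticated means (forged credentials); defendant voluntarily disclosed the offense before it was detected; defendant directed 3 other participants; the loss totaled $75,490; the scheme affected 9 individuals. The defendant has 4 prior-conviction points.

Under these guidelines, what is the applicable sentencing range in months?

Base offense level for arson: 18.
A1 applies: 18 − 1 = 17.
A2 applies (level before this adjustment is 17 ≥ 17, so +5): 17 + 5 = 22.
A3 applies: 22 + 2 = 24.
A4 applies: 24 − 1 = 23.
A5 applies (level before this adjustment is 23 ≥ 19, so +3): 23 + 3 = 26.
A6 applies: 26 + 3 = 29.
Level 29 exceeds the maximum of 28; capped at 28.
Final offense level: 28.
Criminal history: 4 prior points → Category II (4-8).
Level 28 falls in the 23-28 band.
Grid: Level 23-28 × Category II = 36-42 months.

36-42 months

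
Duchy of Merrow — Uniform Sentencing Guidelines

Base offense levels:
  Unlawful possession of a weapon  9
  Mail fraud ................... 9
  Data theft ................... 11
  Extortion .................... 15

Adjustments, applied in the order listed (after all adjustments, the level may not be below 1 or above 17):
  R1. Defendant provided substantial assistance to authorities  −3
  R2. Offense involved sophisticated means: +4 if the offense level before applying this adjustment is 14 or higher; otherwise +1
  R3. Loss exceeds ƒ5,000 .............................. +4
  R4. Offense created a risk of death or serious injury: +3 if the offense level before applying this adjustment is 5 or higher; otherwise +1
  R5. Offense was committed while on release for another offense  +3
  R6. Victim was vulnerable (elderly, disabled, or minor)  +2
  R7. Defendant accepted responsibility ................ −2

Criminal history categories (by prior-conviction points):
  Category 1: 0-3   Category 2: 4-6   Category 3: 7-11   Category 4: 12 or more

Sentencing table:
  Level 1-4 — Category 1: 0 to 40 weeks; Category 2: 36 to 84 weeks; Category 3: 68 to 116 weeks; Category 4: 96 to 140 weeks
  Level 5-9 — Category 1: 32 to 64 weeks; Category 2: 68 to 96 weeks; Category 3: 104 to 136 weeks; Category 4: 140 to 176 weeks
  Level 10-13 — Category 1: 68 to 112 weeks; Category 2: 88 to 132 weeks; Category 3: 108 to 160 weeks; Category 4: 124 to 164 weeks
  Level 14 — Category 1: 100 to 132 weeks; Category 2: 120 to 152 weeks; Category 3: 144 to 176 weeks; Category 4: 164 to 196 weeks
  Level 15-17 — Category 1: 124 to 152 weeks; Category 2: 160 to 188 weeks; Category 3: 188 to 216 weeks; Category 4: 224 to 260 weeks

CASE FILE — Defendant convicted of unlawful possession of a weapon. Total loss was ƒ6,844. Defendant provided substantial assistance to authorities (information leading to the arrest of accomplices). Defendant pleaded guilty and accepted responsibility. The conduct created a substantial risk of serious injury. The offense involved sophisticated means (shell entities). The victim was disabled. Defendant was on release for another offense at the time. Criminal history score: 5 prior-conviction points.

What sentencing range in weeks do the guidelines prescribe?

160-188 weeks

Base offense level for unlawful possession of a weapon: 9.
R1 applies: 9 − 3 = 6.
R2 applies (level before this adjustment is 6 < 14, so +1): 6 + 1 = 7.
R3 applies: 7 + 4 = 11.
R4 applies (level before this adjustment is 11 ≥ 5, so +3): 11 + 3 = 14.
R5 applies: 14 + 3 = 17.
R6 applies: 17 + 2 = 19.
R7 applies: 19 − 2 = 17.
Final offense level: 17.
Criminal history: 5 prior points → Category 2 (4-6).
Level 17 falls in the 15-17 band.
Grid: Level 15-17 × Category 2 = 160-188 weeks.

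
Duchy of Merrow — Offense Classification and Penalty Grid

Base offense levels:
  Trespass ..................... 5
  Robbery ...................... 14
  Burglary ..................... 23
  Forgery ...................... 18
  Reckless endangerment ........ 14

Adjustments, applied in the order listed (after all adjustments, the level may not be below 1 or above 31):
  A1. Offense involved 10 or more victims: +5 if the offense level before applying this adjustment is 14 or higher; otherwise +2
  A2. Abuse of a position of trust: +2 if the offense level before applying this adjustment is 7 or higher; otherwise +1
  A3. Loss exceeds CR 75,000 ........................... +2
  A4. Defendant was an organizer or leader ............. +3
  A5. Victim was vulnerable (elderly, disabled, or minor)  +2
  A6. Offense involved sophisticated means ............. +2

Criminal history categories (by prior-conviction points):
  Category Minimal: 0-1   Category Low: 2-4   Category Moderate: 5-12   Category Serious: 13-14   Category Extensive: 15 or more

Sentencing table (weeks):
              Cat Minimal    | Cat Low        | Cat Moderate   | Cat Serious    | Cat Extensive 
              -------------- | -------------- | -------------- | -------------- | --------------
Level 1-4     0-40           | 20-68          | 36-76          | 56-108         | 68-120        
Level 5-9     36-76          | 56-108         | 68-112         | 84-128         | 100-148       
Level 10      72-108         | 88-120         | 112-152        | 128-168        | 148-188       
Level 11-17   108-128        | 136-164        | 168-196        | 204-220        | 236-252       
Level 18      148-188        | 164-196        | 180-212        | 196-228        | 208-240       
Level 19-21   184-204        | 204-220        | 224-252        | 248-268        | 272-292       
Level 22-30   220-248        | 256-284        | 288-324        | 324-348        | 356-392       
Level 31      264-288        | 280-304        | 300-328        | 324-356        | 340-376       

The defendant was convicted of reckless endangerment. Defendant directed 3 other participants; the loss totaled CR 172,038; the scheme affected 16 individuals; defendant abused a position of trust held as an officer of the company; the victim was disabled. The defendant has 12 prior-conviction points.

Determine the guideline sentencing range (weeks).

Base offense level for reckless endangerment: 14.
A1 applies (level before this adjustment is 14 ≥ 14, so +5): 14 + 5 = 19.
A2 applies (level before this adjustment is 19 ≥ 7, so +2): 19 + 2 = 21.
A3 applies: 21 + 2 = 23.
A4 applies: 23 + 3 = 26.
A5 applies: 26 + 2 = 28.
Final offense level: 28.
Criminal history: 12 prior points → Category Moderate (5-12).
Level 28 falls in the 22-30 band.
Grid: Level 22-30 × Category Moderate = 288-324 weeks.

288-324 weeks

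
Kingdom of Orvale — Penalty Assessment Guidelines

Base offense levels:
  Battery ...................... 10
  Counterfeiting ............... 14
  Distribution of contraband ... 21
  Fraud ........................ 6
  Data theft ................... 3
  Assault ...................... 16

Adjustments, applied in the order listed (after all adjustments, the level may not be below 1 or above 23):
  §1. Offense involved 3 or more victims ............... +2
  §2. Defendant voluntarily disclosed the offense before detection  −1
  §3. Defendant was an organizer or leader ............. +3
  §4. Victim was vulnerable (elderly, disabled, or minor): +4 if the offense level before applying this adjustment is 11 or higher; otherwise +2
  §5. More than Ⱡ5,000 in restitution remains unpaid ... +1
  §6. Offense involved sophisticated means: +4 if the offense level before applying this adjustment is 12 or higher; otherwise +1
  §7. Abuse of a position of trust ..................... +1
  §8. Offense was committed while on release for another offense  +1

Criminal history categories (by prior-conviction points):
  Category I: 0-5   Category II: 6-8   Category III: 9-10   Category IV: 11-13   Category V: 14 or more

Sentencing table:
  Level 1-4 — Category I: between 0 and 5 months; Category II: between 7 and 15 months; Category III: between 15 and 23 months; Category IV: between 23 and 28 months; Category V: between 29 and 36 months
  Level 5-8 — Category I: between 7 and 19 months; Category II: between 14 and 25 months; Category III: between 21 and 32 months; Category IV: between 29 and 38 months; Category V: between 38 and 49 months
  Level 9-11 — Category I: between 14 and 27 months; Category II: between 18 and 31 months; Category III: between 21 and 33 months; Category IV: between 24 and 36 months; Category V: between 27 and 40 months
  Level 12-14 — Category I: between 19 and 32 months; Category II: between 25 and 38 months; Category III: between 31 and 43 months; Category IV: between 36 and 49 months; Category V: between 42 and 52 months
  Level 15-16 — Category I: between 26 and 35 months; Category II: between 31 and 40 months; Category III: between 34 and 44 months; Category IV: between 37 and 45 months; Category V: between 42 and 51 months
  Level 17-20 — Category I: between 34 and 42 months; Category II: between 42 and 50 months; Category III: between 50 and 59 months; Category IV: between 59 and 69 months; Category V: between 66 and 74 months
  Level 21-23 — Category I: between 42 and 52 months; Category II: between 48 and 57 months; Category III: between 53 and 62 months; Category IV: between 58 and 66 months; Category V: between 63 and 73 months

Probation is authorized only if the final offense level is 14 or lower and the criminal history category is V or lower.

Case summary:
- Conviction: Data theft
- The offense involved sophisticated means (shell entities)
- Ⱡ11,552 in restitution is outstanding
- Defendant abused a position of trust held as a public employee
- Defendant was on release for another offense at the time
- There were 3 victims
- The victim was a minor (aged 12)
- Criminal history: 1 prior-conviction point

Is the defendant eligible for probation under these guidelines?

Base offense level for data theft: 3.
§1 applies: 3 + 2 = 5.
§3 does not apply.
§4 applies (level before this adjustment is 5 < 11, so +2): 5 + 2 = 7.
§5 applies: 7 + 1 = 8.
§6 applies (level before this adjustment is 8 < 12, so +1): 8 + 1 = 9.
§7 applies: 9 + 1 = 10.
§8 applies: 10 + 1 = 11.
Final offense level: 11.
Criminal history: 1 prior point → Category I (0-5).
Level 11 falls in the 9-11 band.
Grid: Level 9-11 × Category I = 14-27 months.
Probation check: level 11 ≤ 14 and category I ≤ V → eligible.

Yes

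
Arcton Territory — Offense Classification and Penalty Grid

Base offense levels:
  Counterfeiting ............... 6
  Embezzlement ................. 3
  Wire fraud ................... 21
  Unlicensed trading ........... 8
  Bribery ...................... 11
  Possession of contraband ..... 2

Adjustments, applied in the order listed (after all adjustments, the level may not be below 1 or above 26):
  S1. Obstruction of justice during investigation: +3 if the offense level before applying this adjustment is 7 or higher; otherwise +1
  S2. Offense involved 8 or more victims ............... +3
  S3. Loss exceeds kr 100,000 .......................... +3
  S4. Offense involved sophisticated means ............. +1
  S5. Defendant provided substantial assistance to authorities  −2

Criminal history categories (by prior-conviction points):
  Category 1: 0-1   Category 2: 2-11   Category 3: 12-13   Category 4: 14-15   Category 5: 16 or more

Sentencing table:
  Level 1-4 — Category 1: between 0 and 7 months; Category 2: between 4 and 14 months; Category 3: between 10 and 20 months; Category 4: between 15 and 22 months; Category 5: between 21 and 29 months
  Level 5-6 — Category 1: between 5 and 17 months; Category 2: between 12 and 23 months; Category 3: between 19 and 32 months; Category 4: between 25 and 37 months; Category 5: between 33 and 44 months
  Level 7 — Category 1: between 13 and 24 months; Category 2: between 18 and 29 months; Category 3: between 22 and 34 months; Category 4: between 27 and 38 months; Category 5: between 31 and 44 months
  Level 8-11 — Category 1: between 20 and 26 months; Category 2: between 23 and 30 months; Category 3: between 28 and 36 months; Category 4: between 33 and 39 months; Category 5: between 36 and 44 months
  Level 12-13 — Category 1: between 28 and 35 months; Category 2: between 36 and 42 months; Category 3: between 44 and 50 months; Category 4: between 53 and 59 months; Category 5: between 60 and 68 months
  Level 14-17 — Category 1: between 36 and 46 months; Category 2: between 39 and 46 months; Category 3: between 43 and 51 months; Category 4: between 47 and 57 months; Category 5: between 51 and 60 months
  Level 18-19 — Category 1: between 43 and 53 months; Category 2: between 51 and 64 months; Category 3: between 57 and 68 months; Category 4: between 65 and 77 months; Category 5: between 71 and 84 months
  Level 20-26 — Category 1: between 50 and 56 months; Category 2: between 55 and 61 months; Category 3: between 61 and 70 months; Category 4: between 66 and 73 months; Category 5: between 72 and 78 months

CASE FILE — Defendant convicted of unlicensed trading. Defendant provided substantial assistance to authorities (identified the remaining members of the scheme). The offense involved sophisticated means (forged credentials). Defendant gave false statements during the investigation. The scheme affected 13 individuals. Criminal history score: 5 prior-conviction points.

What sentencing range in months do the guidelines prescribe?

Base offense level for unlicensed trading: 8.
S1 applies (level before this adjustment is 8 ≥ 7, so +3): 8 + 3 = 11.
S2 applies: 11 + 3 = 14.
S4 applies: 14 + 1 = 15.
S5 applies: 15 − 2 = 13.
Final offense level: 13.
Criminal history: 5 prior points → Category 2 (2-11).
Level 13 falls in the 12-13 band.
Grid: Level 12-13 × Category 2 = 36-42 months.

36-42 months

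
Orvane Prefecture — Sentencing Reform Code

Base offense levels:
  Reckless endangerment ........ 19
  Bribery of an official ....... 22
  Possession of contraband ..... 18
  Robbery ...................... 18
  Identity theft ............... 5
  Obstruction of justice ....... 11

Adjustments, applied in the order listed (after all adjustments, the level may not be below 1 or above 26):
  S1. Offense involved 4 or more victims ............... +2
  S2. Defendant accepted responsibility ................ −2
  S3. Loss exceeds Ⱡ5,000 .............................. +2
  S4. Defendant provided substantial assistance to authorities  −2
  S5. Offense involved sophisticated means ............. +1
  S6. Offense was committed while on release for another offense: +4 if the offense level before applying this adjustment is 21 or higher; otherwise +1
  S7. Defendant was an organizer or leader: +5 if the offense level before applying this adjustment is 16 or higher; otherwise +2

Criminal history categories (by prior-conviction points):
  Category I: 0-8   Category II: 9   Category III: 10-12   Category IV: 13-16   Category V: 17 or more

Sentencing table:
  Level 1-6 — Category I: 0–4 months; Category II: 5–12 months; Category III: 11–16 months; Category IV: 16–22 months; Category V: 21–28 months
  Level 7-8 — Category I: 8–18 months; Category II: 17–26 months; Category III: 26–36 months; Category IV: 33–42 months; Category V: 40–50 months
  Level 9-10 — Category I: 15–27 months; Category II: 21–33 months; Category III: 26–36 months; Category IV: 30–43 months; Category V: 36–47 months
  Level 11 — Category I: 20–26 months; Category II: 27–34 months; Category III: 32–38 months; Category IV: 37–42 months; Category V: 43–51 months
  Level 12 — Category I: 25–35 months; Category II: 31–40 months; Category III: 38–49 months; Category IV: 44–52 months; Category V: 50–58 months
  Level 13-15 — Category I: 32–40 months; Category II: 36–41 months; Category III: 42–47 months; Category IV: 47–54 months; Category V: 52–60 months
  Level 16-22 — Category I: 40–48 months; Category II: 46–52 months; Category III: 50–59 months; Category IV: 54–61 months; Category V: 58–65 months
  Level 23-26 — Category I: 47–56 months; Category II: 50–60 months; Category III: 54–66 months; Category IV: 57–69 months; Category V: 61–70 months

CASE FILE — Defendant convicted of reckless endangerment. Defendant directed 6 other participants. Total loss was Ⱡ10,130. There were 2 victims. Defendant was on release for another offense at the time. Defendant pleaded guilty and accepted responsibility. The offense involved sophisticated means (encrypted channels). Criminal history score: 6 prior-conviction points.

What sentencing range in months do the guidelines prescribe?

Base offense level for reckless endangerment: 19.
S1 does not apply.
S2 applies: 19 − 2 = 17.
S3 applies: 17 + 2 = 19.
S4 does not apply.
S5 applies: 19 + 1 = 20.
S6 applies (level before this adjustment is 20 < 21, so +1): 20 + 1 = 21.
S7 applies (level before this adjustment is 21 ≥ 16, so +5): 21 + 5 = 26.
Final offense level: 26.
Criminal history: 6 prior points → Category I (0-8).
Level 26 falls in the 23-26 band.
Grid: Level 23-26 × Category I = 47-56 months.

47-56 months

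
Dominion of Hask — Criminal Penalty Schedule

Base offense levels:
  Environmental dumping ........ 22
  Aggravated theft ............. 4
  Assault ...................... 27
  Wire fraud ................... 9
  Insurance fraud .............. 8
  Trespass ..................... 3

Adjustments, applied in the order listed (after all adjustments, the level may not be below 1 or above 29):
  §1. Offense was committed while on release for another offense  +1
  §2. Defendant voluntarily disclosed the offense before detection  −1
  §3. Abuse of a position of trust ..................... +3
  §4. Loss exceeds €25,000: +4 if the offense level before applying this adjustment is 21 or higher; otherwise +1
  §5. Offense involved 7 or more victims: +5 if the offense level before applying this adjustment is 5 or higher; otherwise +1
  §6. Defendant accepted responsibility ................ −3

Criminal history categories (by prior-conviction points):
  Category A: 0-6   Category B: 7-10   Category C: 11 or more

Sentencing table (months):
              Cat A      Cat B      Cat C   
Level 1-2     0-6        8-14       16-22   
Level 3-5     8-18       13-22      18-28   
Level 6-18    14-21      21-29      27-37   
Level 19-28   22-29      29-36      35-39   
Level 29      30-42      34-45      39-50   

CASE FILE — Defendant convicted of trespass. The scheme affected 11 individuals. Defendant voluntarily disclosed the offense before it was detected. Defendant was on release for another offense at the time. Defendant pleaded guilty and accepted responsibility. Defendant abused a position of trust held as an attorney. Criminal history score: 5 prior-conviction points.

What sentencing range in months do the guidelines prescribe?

Base offense level for trespass: 3.
§1 applies: 3 + 1 = 4.
§2 applies: 4 − 1 = 3.
§3 applies: 3 + 3 = 6.
§5 applies (level before this adjustment is 6 ≥ 5, so +5): 6 + 5 = 11.
§6 applies: 11 − 3 = 8.
Final offense level: 8.
Criminal history: 5 prior points → Category A (0-6).
Level 8 falls in the 6-18 band.
Grid: Level 6-18 × Category A = 14-21 months.

14-21 months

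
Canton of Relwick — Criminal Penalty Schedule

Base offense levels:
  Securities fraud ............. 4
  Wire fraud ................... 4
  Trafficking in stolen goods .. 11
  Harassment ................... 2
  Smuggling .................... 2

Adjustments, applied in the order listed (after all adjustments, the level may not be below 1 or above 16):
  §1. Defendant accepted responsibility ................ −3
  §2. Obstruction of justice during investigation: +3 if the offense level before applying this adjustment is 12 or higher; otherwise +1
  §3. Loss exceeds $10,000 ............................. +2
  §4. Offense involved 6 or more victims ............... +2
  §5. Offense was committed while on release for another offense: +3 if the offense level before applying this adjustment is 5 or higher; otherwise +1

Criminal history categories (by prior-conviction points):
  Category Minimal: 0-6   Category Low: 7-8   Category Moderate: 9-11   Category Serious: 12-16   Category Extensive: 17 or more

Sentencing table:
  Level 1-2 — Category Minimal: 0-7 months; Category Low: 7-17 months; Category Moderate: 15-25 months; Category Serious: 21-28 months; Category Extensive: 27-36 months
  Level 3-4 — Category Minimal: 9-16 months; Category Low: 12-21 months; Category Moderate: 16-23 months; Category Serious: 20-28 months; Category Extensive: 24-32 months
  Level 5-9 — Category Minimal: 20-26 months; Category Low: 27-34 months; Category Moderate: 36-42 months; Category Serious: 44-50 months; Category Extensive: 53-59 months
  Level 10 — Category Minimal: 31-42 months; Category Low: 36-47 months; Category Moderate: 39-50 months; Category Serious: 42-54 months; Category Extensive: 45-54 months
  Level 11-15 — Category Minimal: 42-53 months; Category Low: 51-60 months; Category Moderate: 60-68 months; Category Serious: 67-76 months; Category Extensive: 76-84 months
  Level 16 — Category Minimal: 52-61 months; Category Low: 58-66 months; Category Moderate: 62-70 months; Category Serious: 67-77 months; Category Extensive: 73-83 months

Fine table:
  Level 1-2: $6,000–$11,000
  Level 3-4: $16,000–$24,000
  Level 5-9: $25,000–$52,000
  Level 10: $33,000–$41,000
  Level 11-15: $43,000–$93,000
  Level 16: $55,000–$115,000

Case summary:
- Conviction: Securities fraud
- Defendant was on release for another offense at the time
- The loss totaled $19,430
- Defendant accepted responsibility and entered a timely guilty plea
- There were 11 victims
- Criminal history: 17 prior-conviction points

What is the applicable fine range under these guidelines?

$25,000–$52,000

Base offense level for securities fraud: 4.
§1 applies: 4 − 3 = 1.
§3 applies: 1 + 2 = 3.
§4 applies: 3 + 2 = 5.
§5 applies (level before this adjustment is 5 ≥ 5, so +3): 5 + 3 = 8.
Final offense level: 8.
Level 8 falls in the 5-9 band.
Fine table: Level 5-9 → $25,000–$52,000.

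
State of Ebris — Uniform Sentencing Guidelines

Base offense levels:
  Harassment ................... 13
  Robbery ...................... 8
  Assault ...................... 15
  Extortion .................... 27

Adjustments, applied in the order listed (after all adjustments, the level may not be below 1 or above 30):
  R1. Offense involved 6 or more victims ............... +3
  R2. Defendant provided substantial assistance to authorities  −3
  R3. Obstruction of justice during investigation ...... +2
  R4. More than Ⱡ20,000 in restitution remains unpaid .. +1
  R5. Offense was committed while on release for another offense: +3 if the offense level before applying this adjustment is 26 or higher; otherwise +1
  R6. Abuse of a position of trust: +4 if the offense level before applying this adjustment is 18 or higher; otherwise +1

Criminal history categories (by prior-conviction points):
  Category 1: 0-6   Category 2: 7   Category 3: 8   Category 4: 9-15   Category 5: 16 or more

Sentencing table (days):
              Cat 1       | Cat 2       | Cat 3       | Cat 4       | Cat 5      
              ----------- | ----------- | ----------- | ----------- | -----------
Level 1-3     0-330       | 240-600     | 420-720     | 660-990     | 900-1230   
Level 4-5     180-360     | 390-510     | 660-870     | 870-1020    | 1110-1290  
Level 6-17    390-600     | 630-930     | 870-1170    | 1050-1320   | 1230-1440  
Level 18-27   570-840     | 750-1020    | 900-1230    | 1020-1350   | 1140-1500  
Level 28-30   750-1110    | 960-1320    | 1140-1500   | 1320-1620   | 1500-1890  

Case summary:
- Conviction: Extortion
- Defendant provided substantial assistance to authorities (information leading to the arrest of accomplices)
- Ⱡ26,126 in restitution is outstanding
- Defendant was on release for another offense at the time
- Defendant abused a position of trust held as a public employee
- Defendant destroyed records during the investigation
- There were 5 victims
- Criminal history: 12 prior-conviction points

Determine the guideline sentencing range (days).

1320-1620 days

Base offense level for extortion: 27.
R1 does not apply.
R2 applies: 27 − 3 = 24.
R3 applies: 24 + 2 = 26.
R4 applies: 26 + 1 = 27.
R5 applies (level before this adjustment is 27 ≥ 26, so +3): 27 + 3 = 30.
R6 applies (level before this adjustment is 30 ≥ 18, so +4): 30 + 4 = 34.
Level 34 exceeds the maximum of 30; capped at 30.
Final offense level: 30.
Criminal history: 12 prior points → Category 4 (9-15).
Level 30 falls in the 28-30 band.
Grid: Level 28-30 × Category 4 = 1320-1620 days.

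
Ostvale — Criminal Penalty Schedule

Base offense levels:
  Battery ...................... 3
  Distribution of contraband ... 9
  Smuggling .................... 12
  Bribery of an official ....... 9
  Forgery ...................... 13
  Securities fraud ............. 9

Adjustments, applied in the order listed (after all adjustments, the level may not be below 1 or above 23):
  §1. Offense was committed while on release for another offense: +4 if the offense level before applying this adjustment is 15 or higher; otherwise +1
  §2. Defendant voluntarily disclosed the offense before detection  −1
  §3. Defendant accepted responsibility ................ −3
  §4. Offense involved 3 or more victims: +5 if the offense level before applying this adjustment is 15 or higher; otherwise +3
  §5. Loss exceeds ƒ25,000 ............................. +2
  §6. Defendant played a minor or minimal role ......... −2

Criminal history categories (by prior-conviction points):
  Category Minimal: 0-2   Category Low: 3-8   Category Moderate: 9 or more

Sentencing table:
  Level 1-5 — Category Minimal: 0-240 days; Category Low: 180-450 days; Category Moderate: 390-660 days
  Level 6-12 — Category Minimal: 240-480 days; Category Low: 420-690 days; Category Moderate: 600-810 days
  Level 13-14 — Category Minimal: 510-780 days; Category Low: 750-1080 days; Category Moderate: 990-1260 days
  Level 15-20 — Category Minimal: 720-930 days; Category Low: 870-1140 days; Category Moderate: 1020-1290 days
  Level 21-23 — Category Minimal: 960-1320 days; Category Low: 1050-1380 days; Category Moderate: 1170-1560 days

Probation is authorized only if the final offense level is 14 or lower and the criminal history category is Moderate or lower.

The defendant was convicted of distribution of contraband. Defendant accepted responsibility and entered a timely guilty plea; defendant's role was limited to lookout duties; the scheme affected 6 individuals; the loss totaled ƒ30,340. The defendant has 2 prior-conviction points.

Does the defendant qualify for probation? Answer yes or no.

Yes

Base offense level for distribution of contraband: 9.
§2 does not apply.
§3 applies: 9 − 3 = 6.
§4 applies (level before this adjustment is 6 < 15, so +3): 6 + 3 = 9.
§5 applies: 9 + 2 = 11.
§6 applies: 11 − 2 = 9.
Final offense level: 9.
Criminal history: 2 prior points → Category Minimal (0-2).
Level 9 falls in the 6-12 band.
Grid: Level 6-12 × Category Minimal = 240-480 days.
Probation check: level 9 ≤ 14 and category Minimal ≤ Moderate → eligible.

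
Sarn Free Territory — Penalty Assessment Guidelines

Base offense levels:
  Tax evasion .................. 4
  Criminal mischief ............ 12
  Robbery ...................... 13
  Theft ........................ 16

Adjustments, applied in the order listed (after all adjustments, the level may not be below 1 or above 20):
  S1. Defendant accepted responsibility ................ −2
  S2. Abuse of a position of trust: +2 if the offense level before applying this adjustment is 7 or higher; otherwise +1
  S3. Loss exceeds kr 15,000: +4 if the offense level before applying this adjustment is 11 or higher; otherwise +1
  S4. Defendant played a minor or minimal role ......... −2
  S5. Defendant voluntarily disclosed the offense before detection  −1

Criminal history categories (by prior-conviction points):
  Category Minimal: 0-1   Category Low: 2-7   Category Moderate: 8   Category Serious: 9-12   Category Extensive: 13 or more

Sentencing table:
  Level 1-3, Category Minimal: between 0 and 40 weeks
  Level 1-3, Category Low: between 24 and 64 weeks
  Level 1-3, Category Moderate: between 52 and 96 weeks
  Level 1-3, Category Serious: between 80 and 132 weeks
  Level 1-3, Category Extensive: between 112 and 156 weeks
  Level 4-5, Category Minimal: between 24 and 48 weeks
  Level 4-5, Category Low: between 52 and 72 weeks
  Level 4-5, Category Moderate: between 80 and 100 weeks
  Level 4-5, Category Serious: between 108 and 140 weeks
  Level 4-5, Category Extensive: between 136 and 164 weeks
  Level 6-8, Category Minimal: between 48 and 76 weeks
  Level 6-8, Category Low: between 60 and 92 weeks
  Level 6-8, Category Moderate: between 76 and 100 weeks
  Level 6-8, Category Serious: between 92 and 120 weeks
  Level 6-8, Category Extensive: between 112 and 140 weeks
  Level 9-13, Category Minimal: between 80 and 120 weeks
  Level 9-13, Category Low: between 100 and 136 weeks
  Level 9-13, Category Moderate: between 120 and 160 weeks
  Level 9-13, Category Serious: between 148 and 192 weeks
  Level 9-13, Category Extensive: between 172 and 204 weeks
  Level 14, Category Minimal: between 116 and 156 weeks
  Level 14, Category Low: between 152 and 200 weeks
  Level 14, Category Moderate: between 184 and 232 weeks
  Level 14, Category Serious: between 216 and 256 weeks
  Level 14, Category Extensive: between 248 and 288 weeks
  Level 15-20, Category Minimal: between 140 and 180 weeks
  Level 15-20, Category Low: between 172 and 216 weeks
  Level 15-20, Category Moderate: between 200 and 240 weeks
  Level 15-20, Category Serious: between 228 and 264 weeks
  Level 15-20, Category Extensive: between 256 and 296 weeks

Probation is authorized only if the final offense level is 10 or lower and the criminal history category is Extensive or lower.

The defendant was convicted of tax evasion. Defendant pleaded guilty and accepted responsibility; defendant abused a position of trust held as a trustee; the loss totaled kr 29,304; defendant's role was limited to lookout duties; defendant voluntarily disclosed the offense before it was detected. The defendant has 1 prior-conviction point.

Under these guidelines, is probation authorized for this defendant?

Yes

Base offense level for tax evasion: 4.
S1 applies: 4 − 2 = 2.
S2 applies (level before this adjustment is 2 < 7, so +1): 2 + 1 = 3.
S3 applies (level before this adjustment is 3 < 11, so +1): 3 + 1 = 4.
S4 applies: 4 − 2 = 2.
S5 applies: 2 − 1 = 1.
Final offense level: 1.
Criminal history: 1 prior point → Category Minimal (0-1).
Level 1 falls in the 1-3 band.
Grid: Level 1-3 × Category Minimal = 0-40 weeks.
Probation check: level 1 ≤ 10 and category Minimal ≤ Extensive → eligible.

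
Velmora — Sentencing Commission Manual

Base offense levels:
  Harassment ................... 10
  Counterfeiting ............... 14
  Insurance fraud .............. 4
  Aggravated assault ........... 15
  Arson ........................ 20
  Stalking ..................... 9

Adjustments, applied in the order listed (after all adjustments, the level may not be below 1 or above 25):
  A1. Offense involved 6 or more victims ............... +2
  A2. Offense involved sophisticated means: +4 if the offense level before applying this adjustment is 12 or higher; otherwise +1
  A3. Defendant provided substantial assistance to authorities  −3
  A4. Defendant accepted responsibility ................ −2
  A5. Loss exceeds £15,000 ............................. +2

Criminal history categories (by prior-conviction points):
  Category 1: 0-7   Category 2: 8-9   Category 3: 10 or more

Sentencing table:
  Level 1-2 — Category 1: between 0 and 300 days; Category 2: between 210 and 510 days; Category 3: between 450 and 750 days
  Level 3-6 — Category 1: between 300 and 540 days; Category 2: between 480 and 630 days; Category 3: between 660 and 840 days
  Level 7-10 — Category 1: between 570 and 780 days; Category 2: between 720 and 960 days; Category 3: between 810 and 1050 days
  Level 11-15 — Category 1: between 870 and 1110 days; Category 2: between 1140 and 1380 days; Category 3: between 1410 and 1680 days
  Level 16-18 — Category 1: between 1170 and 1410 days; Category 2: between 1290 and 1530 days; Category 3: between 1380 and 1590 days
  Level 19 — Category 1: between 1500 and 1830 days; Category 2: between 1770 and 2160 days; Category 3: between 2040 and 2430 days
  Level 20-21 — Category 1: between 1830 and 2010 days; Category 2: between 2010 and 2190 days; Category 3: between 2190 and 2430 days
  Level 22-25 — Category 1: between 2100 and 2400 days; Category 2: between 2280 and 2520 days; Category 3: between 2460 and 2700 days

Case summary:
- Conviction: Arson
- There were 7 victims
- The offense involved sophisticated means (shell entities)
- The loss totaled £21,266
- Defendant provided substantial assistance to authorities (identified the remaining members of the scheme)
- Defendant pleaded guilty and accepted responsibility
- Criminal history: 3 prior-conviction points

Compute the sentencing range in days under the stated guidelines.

2100-2400 days

Base offense level for arson: 20.
A1 applies: 20 + 2 = 22.
A2 applies (level before this adjustment is 22 ≥ 12, so +4): 22 + 4 = 26.
A3 applies: 26 − 3 = 23.
A4 applies: 23 − 2 = 21.
A5 applies: 21 + 2 = 23.
Final offense level: 23.
Criminal history: 3 prior points → Category 1 (0-7).
Level 23 falls in the 22-25 band.
Grid: Level 22-25 × Category 1 = 2100-2400 days.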